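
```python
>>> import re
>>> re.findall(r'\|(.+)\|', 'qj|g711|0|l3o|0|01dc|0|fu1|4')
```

Walking the string: at [2:27] match '|g711|0|l3o|0|01dc|0|fu1|', group 1 = 'g711|0|l3o|0|01dc|0|fu1'.
Because there's exactly one group, `findall` drops the full match and keeps group 1 from the one hit.

['g711|0|l3o|0|01dc|0|fu1']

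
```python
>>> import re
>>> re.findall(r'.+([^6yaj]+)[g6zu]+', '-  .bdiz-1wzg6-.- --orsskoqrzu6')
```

This matches one or more of any character; then one or more of any character except [6yaj] (captured); then one or more of one of [g6zu].
One capturing group, so `findall` returns just the captured substring from the one match — 1 in all.

['u']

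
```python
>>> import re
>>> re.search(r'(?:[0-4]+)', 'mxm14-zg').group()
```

'14'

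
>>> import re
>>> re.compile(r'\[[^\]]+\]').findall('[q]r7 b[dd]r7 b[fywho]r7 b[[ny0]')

Since nothing is captured, `findall` lists the 4 matched substrings directly.

['[q]', '[dd]', '[fywho]', '[[ny0]']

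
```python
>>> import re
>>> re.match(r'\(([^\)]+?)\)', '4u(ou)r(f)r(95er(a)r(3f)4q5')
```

None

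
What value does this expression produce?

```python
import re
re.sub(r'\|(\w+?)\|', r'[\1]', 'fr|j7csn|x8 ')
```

'fr[j7csn]x8 '

Matches: at [2:9] → '|j7csn|'.
`\1` in the replacement pulls in group 1's text for each match.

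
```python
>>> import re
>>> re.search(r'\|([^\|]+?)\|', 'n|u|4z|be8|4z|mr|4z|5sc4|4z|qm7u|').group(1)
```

'u'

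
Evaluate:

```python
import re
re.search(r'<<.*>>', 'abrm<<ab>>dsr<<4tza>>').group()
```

'<<ab>>dsr<<4tza>>'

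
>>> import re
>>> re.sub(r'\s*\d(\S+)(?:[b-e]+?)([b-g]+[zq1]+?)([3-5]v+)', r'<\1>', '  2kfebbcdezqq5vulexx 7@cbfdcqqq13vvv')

'<kfebbc>ulexx<@cbf>'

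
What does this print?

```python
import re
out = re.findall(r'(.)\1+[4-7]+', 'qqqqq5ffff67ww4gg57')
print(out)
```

['q', 'f', 'w', 'g']

The backreference `\1` re-matches whatever the first group consumed, character for character.
One capturing group, so `findall` returns just the captured substring from each match — 4 in all.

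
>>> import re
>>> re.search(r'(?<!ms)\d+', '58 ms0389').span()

(0, 2)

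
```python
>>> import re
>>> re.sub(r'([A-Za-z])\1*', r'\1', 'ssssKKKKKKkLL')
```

After group 1 captures some text, `\1` only succeeds where that same text appears again.
Matches: at [0:4] → 'ssss'; at [4:10] → 'KKKKKK'; at [10:11] → 'k'; at [11:13] → 'LL'.
Each match is replaced using the text its own group 1 captured.

'sKkL'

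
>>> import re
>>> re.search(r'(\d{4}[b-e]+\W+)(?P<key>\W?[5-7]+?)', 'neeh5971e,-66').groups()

('5971e,-', '6')

The match spans [4:12] → '5971e,-6'.
Captured: group 1 = '5971e,-', group 2 = '6'.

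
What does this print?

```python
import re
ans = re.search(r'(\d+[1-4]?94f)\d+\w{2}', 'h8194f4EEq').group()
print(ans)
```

The pattern matches one or more of a digit, then optionally a character in [1-4], then the literal '94f' (captured); then one or more of a digit, then exactly 2 of a word character.
`search` walks the string left to right and returns the first match it finds.
The match spans [1:9] → '8194f4EE'.
Captured: group 1 = '8194f'.

8194f4EE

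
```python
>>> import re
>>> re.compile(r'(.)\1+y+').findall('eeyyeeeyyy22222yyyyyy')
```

['e', 'e', '2']

`\1` is not a pattern — it's the concrete string captured by group 1, re-applied verbatim.
Scanning left to right: at [0:4] match 'eeyy', group 1 = 'e'; at [4:10] match 'eeeyyy', group 1 = 'e'; at [10:21] match '22222yyyyyy', group 1 = '2'.
One capturing group, so `findall` returns just the captured substring from each match — 3 in all.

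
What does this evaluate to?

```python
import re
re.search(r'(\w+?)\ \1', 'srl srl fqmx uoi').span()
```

(0, 7)

`\1` is not a pattern — it's the concrete string captured by group 1, re-applied verbatim.
The match spans [0:7] → 'srl srl'.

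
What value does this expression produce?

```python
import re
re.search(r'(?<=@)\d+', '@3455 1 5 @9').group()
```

The positive lookaround only admits positions where the adjacent text matches; those characters stay outside the span.
Unlike `match`, `search` isn't anchored — it looks for the pattern anywhere in the string.
The match spans [1:5] → '3455'.

'3455'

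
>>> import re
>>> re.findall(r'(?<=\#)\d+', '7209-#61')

['61']

The `(?=…)`/`(?<=…)` assertion just peeks at neighbouring text; it doesn't advance the match position.
Matches: at [6:8] → '61'.
With no groups in the pattern, `findall` gives back each whole match — 1 here.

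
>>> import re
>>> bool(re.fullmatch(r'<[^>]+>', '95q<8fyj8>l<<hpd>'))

False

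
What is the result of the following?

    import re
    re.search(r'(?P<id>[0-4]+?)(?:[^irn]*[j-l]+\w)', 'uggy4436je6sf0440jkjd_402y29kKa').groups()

Pattern: one or more of a character in [0-4] (lazy) (captured as 'id'); then zero or more of any character except [irn], then one or more of a character in [j-l], then a word character (non-capturing group).
With the lazy modifier that quantifier settles for the fewest repetitions that let the rest of the pattern succeed (the atoms after it are unaffected and can still be greedy).
`re.search` scans for the first position where the pattern succeeds.
The match spans [4:30] → '4436je6sf0440jkjd_402y29kK'.
Captured: group 1 = '4'.

('4',)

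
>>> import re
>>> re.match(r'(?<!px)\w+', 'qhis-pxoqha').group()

With `match`, the pattern is implicitly anchored at the beginning.
The match spans [0:4] → 'qhis'.

'qhis'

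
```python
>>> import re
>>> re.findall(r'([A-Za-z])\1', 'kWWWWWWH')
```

The backreference `\1` re-matches whatever the first group consumed, character for character.
Scanning left to right: at [1:3] match 'WW', group 1 = 'W'; at [3:5] match 'WW', group 1 = 'W'; at [5:7] match 'WW', group 1 = 'W'.
With a single group, `findall` returns only what that group captured — 3 items.

['W', 'W', 'W']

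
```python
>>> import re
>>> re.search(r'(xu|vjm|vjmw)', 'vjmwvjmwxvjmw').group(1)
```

'vjm'

Branches in `(...|...)` are attempted left-to-right; the first branch that allows the whole pattern to succeed is taken.
Unlike `match`, `search` isn't anchored — it looks for the pattern anywhere in the string.
The match spans [0:3] → 'vjm'.
Captured: group 1 = 'vjm'.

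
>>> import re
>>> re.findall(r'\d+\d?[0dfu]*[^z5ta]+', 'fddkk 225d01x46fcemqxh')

Pattern: one or more of a digit; then optionally a digit, then zero or more of one of [0dfu]; then one or more of any character except [z5ta].
Scanning left to right: at [6:22] → '225d01x46fcemqxh'.
`findall` yields the raw match text (1 of them) because the pattern has no groups.

['225d01x46fcemqxh']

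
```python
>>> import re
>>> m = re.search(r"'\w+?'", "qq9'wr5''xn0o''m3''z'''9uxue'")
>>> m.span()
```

(3, 8)

`search` walks the string left to right and returns the first match it finds.
The match spans [3:8] → "'wr5'".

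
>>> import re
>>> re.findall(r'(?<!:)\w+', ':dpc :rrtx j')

['pc', 'rtx', 'j']

`(?!…)`/`(?<!…)` only lets a position through if the neighbouring text does NOT match; no characters are consumed.
Since nothing is captured, `findall` lists the 3 matched substrings directly.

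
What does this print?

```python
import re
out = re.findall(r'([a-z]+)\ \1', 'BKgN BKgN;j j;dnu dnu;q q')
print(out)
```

['j', 'dnu', 'q']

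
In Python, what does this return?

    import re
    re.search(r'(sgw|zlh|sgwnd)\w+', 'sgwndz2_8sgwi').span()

(0, 13)

`re.search` tries every starting position until one works.
The match spans [0:13] → 'sgwndz2_8sgwi'.
Captured: group 1 = 'sgw'.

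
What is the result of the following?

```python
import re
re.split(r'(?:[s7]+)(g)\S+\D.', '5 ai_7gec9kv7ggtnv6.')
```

['5 ai_', 'g', '.']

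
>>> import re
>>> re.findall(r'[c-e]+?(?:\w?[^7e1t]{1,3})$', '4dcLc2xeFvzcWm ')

['cWm ']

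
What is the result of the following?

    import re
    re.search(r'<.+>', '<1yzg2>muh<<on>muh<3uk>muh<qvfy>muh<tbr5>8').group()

'<1yzg2>muh<<on>muh<3uk>muh<qvfy>muh<tbr5>'

`search` walks the string left to right and returns the first match it finds.
The match spans [0:41] → '<1yzg2>muh<<on>muh<3uk>muh<qvfy>muh<tbr5>'.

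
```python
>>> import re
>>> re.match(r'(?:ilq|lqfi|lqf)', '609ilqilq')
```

None

`re.match` won't scan ahead — the pattern has to work from the very first character.
Here the pattern fails at index 0, so the call returns None.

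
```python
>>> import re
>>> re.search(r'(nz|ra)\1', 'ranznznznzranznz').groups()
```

('nz',)

The match spans [2:6] → 'nznz'.
Captured: group 1 = 'nz'.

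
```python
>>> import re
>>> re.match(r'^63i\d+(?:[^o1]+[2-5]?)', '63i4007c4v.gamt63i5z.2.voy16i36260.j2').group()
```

'63i4007c4v.gamt63i5z.2.v'

This matches anchored at the start of the string; then the literal '63i', then one or more of a digit; then one or more of any character except [o1], then optionally a character in [2-5] (non-capturing group).
`re.match` won't scan ahead — the pattern has to work from the very first character.
The match spans [0:24] → '63i4007c4v.gamt63i5z.2.v'.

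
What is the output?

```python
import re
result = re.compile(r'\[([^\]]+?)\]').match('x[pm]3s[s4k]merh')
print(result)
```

None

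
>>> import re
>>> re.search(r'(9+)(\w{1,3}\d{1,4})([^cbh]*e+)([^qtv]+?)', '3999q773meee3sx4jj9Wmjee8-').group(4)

'8'

Pattern: one or more of a literal '9' (captured); then 1 to 3 of a word character, then 1 to 4 of a digit (captured); then zero or more of any character except [cbh], then one or more of a literal 'e' (captured); then one or more of any character except [qtv] (lazy) (captured).
`search` walks the string left to right and returns the first match it finds.
The match spans [1:25] → '999q773meee3sx4jj9Wmjee8'.
Captured: group 1 = '999', group 2 = 'q773', group 3 = 'meee3sx4jj9Wmjee', group 4 = '8'.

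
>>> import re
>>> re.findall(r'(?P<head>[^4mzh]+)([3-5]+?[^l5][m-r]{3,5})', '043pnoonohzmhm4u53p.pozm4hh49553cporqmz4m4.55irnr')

Pattern: one or more of any character except [4mzh] (captured as 'head'); then one or more of a character in [3-5] (lazy), then any character except [l5], then 3 to 5 of a character in [m-r] (captured).
Walking the string: at [0:8] match '043pnoon', groups = ('0', '43pnoon'); at [28:38] match '9553cporqm', groups = ('955', '3cporqm'); at [42:49] match '.55irnr', groups = ('.5', '5irnr').
With 2 capturing groups, `findall` returns a 2-tuple per match.

[('0', '43pnoon'), ('955', '3cporqm'), ('.5', '5irnr')]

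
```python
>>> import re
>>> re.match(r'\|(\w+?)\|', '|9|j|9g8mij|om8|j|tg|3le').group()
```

`re.match` won't scan ahead — the pattern has to work from the very first character.
The match spans [0:3] → '|9|'.

'|9|'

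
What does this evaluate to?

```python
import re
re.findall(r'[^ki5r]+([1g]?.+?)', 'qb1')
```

This matches one or more of any character except [ki5r]; then optionally one of [1g], then one or more of any character (lazy) (captured).
One capturing group, so `findall` returns just the captured substring from the one match — 1 in all.

['1']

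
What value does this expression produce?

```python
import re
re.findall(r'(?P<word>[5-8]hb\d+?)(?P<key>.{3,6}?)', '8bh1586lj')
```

[]

With 2 capturing groups, `findall` returns a 2-tuple per match.
Nothing in the string satisfies the pattern, so the list is empty.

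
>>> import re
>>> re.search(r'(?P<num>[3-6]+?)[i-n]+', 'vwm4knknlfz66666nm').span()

(3, 9)

This matches one or more of a character in [3-6] (lazy) (captured as 'num'); then one or more of a character in [i-n].
Unlike `match`, `search` isn't anchored — it looks for the pattern anywhere in the string.
The match spans [3:9] → '4knknl'.
Captured: group 1 = '4'.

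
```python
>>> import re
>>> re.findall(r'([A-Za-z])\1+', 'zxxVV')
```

['x', 'V']

After group 1 captures some text, `\1` only succeeds where that same text appears again.
`findall` collects group 1 from each match (2 total).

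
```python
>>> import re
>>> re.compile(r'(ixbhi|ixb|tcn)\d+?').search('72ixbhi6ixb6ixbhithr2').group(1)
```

'ixbhi'

`re.search` tries every starting position until one works.
The match spans [2:8] → 'ixbhi6'.
Captured: group 1 = 'ixbhi'.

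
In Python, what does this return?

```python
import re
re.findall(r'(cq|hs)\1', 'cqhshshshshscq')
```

['hs', 'hs']

A backreference is literal: `\1` must see the identical characters the first group matched.
Scanning left to right: at [2:6] match 'hshs', group 1 = 'hs'; at [6:10] match 'hshs', group 1 = 'hs'.
One capturing group, so `findall` returns just the captured substring from each match — 2 in all.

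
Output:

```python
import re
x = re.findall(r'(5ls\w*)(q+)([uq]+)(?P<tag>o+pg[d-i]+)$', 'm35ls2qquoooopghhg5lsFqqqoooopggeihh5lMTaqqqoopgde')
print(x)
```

[('5ls2qquoooopghhg5lsFqqqoooopggeihh5lMTaq', 'q', 'q', 'oopgde')]

This matches a literal '5', then the literal 'ls', then zero or more of a word character (captured); then one or more of a literal 'q' (captured); then one or more of one of [uq] (captured); then one or more of the literal 'o', then the literal 'pg', then one or more of a character in [d-i] (captured as 'tag'); then anchored at the end.
Walking the string: at [2:50] match '5ls2qquoooopghhg5lsFqqqoooopggeihh5lMTaqqqoopgde', groups = ('5ls2qquoooopghhg5lsFqqqoooopggeihh5lMTaq', 'q', 'q', 'oopgde').
`findall` packs the 4 group values into a tuple for every match.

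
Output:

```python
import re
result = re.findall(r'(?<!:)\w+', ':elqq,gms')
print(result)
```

['lqq', 'gms']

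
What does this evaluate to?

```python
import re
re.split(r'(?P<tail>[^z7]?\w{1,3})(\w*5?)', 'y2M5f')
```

The group in the pattern means `split` returns the separators' captures alongside the pieces.

['', 'y2M5', 'f', '']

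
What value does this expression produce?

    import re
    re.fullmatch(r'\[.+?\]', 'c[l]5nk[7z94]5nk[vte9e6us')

`fullmatch` succeeds only if the pattern covers the string from start to end.
Here the pattern can't cover the whole string, so the call returns None.

None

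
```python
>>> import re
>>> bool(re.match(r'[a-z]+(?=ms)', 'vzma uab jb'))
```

False

Because the assertion is zero-width, the text it checks is not consumed and won't appear in the result.
With `match`, the pattern is implicitly anchored at the beginning.
Here the string doesn't start with a match, so the call returns None, and `bool(None)` is False.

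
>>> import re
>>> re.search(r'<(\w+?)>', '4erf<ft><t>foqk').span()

`re.search` scans for the first position where the pattern succeeds.
The match spans [4:8] → '<ft>'.
Captured: group 1 = 'ft'.

(4, 8)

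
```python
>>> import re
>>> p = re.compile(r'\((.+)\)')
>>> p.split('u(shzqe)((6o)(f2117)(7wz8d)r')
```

['u', 'shzqe)((6o)(f2117)(7wz8d', 'r']

Matches to split on: at [1:27] → '(shzqe)((6o)(f2117)(7wz8d)'.
`re.split` interleaves the captured-group text with the surrounding fragments.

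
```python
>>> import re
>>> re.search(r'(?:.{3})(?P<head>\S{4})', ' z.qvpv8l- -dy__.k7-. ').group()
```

The pattern matches exactly 3 of any character (non-capturing group); then exactly 4 of a non-whitespace character (captured as 'head').
The match spans [0:7] → ' z.qvpv'.

' z.qvpv'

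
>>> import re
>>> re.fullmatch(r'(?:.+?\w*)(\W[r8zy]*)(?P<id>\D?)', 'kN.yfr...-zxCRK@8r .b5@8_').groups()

The pattern matches one or more of any character (lazy), then zero or more of a word character (non-capturing group); then a non-word character, then zero or more of one of [r8zy] (captured); then optionally a non-digit (captured as 'id').
`re.fullmatch` requires the pattern to consume the entire string.
The match spans [0:25] → 'kN.yfr...-zxCRK@8r .b5@8_'.
Captured: group 1 = '@8', group 2 = '_'.

('@8', '_')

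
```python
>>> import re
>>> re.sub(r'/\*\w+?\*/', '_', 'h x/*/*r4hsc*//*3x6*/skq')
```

Every occurrence is swapped for '_'.

'h x/*__skq'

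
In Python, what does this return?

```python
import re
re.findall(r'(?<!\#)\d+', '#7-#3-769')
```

['769']

A negative assertion filters positions out without eating any characters.
Matches: at [6:9] → '769'.
`findall` yields the raw match text (1 of them) because the pattern has no groups.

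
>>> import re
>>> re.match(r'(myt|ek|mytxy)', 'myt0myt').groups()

('myt',)

With `match`, the pattern is implicitly anchored at the beginning.
The match spans [0:3] → 'myt'.
Captured: group 1 = 'myt'.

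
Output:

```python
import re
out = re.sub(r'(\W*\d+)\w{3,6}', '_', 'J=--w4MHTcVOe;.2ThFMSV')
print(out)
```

This matches zero or more of a non-word character, then one or more of a digit (captured); then 3 to 6 of a word character.
Matches: at [5:12] → '4MHTcVO'; at [13:22] → ';.2ThFMSV'.
`sub` substitutes '_' at each match site.

J=--w_e_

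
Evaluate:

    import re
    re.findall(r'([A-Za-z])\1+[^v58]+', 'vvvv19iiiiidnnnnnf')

['v']

After group 1 captures some text, `\1` only succeeds where that same text appears again.
Walking the string: at [0:18] match 'vvvv19iiiiidnnnnnf', group 1 = 'v'.
`findall` collects group 1 from the one match (1 total).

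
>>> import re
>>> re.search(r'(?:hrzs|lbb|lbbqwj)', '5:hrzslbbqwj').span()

(2, 6)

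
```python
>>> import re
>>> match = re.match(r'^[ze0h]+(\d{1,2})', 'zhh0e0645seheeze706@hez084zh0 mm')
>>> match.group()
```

'zhh0e064'

`match` is anchored at position 0; if the pattern doesn't fit there, it returns None.
The match spans [0:8] → 'zhh0e064'.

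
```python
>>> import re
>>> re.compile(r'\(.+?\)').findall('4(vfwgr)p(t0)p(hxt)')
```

['(vfwgr)', '(t0)', '(hxt)']

Walking the string: at [1:8] → '(vfwgr)'; at [9:13] → '(t0)'; at [14:19] → '(hxt)'.
No capturing groups, so `findall` returns the 3 full match strings.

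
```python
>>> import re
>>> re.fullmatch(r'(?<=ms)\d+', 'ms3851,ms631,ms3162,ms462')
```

The lookaround is zero-width — it requires the adjacent text to match without consuming it, so the asserted text isn't part of the match.
`re.fullmatch` is like wrapping the pattern in `^…$` (in single-line mode).
Here the pattern can't cover the whole string, so the call returns None.

None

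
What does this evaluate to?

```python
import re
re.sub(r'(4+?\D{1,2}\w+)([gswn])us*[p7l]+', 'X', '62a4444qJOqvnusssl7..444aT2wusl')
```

'62aX..X'

Pattern: one or more of the literal '4' (lazy), then 1 to 2 of a non-digit, then one or more of a word character (captured); then one of [gswn] (captured); then a literal 'u', then zero or more of the literal 's', then one or more of one of [p7l].
Matches: at [3:19] → '4444qJOqvnusssl7'; at [21:31] → '444aT2wusl'.
Every occurrence is swapped for 'X'.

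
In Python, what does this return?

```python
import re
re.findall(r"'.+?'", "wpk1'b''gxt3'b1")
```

Since nothing is captured, `findall` lists the 2 matched substrings directly.

["'b'", "'gxt3'"]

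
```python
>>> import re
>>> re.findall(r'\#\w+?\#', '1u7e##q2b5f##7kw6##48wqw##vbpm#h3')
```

No capturing groups, so `findall` returns the 4 full match strings.

['#q2b5f#', '#7kw6#', '#48wqw#', '#vbpm#']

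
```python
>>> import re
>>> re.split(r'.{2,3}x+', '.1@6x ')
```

['.', ' ']

The pattern matches 2 to 3 of any character; then one or more of a literal 'x'.
Matches to split on: at [1:5] → '1@6x'.
Splitting on the pattern gives 2 pieces.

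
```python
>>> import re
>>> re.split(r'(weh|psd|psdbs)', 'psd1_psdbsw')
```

The regex engine tests alternatives in the order written; an earlier branch that matches wins even if a later one would match more.
Matches to split on: at [0:3] → 'psd'; at [5:8] → 'psd'.
Because the pattern has a capturing group, `split` also inserts each captured text between the pieces.

['', 'psd', '1_', 'psd', 'bsw']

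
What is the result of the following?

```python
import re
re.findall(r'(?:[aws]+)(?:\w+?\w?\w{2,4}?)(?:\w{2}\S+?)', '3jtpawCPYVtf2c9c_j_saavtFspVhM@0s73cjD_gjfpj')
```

Since nothing is captured, `findall` lists the 3 matched substrings directly.

['awCPYVtf2', 'saavtFspVh', 's73cjD_g']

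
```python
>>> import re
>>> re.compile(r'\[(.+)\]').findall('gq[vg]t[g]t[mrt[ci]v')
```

Walking the string: at [2:19] match '[vg]t[g]t[mrt[ci]', group 1 = 'vg]t[g]t[mrt[ci'.
One capturing group, so `findall` returns just the captured substring from the one match — 1 in all.

['vg]t[g]t[mrt[ci']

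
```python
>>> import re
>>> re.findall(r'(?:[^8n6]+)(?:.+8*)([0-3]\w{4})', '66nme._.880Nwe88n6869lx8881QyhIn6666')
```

The pattern matches one or more of any character except [8n6] (non-capturing group); then one or more of any character, then zero or more of the literal '8' (non-capturing group); then a character in [0-3], then exactly 4 of a word character (captured).
Scanning left to right: at [3:31] match 'me._.880Nwe88n6869lx8881QyhI', group 1 = '1QyhI'.
Because there's exactly one group, `findall` drops the full match and keeps group 1 from the one hit.

['1QyhI']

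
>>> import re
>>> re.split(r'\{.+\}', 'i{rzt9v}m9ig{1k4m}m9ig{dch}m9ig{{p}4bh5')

Matches to split on: at [1:35] → '{rzt9v}m9ig{1k4m}m9ig{dch}m9ig{{p}'.
Splitting on the pattern gives 2 pieces.

['i', '4bh5']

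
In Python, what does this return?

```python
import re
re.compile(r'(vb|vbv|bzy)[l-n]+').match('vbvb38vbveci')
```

`match` is anchored at position 0; if the pattern doesn't fit there, it returns None.
Here position 0 doesn't satisfy it, so the call returns None.

None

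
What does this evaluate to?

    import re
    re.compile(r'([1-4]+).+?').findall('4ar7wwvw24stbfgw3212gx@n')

['4', '24', '3212']

A non-greedy quantifier consumes as few characters as it can — just enough that the remainder of the pattern still matches from where it stops; whatever follows it matches normally.
`findall` collects group 1 from each match (3 total).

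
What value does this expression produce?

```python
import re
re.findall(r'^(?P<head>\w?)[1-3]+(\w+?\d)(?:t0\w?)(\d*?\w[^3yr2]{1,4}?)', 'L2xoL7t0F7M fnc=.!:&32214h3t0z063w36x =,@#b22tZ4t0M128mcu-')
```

The `?` after the quantifier makes it lazy — it takes as little as possible before letting the rest of the pattern try.
With 3 capturing groups, `findall` returns a 3-tuple per match.

[('L', 'xoL7', '7M')]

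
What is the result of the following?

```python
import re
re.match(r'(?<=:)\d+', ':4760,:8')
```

None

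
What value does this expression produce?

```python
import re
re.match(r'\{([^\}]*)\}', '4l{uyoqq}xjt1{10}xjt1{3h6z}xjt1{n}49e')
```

`re.match` won't scan ahead — the pattern has to work from the very first character.
Here position 0 doesn't satisfy it, so the call returns None.

None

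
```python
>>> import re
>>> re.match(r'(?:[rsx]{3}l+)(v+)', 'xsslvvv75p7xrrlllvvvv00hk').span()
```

(0, 7)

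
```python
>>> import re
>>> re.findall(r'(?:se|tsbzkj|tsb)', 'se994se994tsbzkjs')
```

['se', 'se', 'tsbzkj']

`|` is ordered: at each position the engine commits to the first alternative that works.
With no groups in the pattern, `findall` gives back each whole match — 3 here.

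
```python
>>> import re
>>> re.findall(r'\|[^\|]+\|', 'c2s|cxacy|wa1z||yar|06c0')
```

['|cxacy|', '|yar|']

No capturing groups, so `findall` returns the 2 full match strings.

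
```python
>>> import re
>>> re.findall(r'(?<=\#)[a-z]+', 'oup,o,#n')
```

The `(?=…)`/`(?<=…)` assertion just peeks at neighbouring text; it doesn't advance the match position.
Scanning left to right: at [7:8] → 'n'.
Since nothing is captured, `findall` lists the 1 matched substring directly.

['n']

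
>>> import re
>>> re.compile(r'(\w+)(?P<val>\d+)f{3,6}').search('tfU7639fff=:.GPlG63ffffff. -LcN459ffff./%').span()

The pattern matches one or more of a word character (captured); then one or more of a digit (captured as 'val'); then 3 to 6 of a literal 'f'.
`re.search` scans for the first position where the pattern succeeds.
The match spans [0:10] → 'tfU7639fff'.
Captured: group 1 = 'tfU763', group 2 = '9'.

(0, 10)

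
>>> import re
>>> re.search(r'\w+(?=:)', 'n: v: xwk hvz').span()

Because the assertion is zero-width, the text it checks is not consumed and won't appear in the result.
`re.search` scans for the first position where the pattern succeeds.
The match spans [0:1] → 'n'.

(0, 1)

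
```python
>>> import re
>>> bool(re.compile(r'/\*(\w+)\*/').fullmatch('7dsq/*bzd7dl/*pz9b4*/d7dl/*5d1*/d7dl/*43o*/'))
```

False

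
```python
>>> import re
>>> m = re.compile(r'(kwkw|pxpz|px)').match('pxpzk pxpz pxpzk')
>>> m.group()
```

'pxpz'

`match` is anchored at position 0; if the pattern doesn't fit there, it returns None.
The match spans [0:4] → 'pxpz'.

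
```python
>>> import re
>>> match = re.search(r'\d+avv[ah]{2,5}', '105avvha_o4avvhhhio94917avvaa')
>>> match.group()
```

The match spans [0:8] → '105avvha'.

'105avvha'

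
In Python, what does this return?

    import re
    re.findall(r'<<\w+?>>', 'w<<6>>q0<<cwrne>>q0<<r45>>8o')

['<<6>>', '<<cwrne>>', '<<r45>>']

No capturing groups, so `findall` returns the 3 full match strings.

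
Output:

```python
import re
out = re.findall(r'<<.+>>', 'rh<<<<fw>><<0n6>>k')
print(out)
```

['<<<<fw>><<0n6>>']

Matches: at [2:17] → '<<<<fw>><<0n6>>'.
With no groups in the pattern, `findall` gives back each whole match — 1 here.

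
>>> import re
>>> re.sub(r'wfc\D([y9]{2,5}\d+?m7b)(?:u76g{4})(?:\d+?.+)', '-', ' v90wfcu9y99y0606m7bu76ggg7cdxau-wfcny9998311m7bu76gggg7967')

' v90wfcu9y99y0606m7bu76ggg7cdxau--'

The pattern matches the literal 'wf', then the literal 'c', then a non-digit; then 2 to 5 of one of [y9], then one or more of a digit (lazy), then the literal 'm7b' (captured); then the literal 'u', then the literal '76', then exactly 4 of the literal 'g' (non-capturing group); then one or more of a digit (lazy), then one or more of any character (non-capturing group).
Each match is replaced by '-'.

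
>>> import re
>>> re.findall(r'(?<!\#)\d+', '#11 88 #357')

['1', '88', '57']

`(?!…)`/`(?<!…)` only lets a position through if the neighbouring text does NOT match; no characters are consumed.
Since nothing is captured, `findall` lists the 3 matched substrings directly.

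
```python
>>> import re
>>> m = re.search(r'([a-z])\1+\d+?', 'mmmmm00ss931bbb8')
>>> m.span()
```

(0, 6)

A backreference is literal: `\1` must see the identical characters the first group matched.
The match spans [0:6] → 'mmmmm0'.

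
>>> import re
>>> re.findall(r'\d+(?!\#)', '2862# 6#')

['286']

The negative lookahead/lookbehind blocks any match where the forbidden context is present.
Matches: at [0:3] → '286'.
With no groups in the pattern, `findall` gives back each whole match — 1 here.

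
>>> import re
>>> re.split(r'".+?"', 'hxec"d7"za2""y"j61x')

['hxec', 'za2', 'j61x']

Lazy quantifiers expand one character at a time until the remainder of the pattern can match.
Splitting on the pattern gives 3 pieces.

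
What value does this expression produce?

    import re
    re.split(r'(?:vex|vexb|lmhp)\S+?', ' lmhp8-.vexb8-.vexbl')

The regex engine tests alternatives in the order written; an earlier branch that matches wins even if a later one would match more.
Each match becomes a cut point; 4 segments remain.

[' ', '-.', '8-.', 'l']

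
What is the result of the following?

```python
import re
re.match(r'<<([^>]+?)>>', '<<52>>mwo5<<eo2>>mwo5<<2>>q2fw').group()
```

'<<52>>'

`re.match` only tries the pattern at the start of the string.
The match spans [0:6] → '<<52>>'.
Captured: group 1 = '52'.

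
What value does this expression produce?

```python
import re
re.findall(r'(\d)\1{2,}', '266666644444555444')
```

`\1` has to match the exact text group 1 already captured.
With a single group, `findall` returns only what that group captured — 4 items.

['6', '4', '5', '4']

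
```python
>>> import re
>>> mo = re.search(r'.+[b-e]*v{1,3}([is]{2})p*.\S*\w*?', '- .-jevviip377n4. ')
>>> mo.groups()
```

('ii',)

The match spans [0:17] → '- .-jevviip377n4.'.
Captured: group 1 = 'ii'.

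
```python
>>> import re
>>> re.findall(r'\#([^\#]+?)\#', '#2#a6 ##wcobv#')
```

['2', 'wcobv']

With a single group, `findall` returns only what that group captured — 2 items.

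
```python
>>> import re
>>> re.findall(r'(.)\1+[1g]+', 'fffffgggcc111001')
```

A backreference is literal: `\1` must see the identical characters the first group matched.
Matches: at [0:8] match 'fffffggg', group 1 = 'f'; at [8:13] match 'cc111', group 1 = 'c'; at [13:16] match '001', group 1 = '0'.
With a single group, `findall` returns only what that group captured — 3 items.

['f', 'c', '0']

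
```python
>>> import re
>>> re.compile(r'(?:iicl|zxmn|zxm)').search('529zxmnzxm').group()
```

Alternation tries branches left to right and keeps the first one that lets the overall match succeed at that position.
The match spans [3:7] → 'zxmn'.

'zxmn'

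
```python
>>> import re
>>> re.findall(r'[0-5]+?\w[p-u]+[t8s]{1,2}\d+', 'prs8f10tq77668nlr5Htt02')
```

This matches one or more of a character in [0-5] (lazy); then a word character, then one or more of a character in [p-u]; then 1 to 2 of one of [t8s], then one or more of a digit.
Since nothing is captured, `findall` lists the 1 matched substring directly.

['5Htt02']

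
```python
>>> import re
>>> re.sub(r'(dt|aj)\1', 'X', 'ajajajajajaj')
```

'XXX'

After group 1 captures some text, `\1` only succeeds where that same text appears again.
Matches: at [0:4] → 'ajaj'; at [4:8] → 'ajaj'; at [8:12] → 'ajaj'.
Every occurrence is swapped for 'X'.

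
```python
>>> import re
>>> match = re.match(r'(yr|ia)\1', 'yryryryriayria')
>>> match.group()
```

The backreference `\1` re-matches whatever the first group consumed, character for character.
`re.match` only tries the pattern at the start of the string.
The match spans [0:4] → 'yryr'.
Captured: group 1 = 'yr'.

'yryr'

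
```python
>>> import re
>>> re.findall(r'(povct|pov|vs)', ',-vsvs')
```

One capturing group, so `findall` returns just the captured substring from each match — 2 in all.

['vs', 'vs']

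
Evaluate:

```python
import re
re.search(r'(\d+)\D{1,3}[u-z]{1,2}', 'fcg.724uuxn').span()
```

The pattern matches one or more of a digit (captured); then 1 to 3 of a non-digit, then 1 to 2 of a character in [u-z].
The match spans [4:10] → '724uux'.

(4, 10)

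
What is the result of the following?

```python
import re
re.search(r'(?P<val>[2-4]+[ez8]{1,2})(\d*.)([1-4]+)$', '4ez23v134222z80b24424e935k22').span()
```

Pattern: one or more of a character in [2-4], then 1 to 2 of one of [ez8] (captured as 'val'); then zero or more of a digit, then any character (captured); then one or more of a character in [1-4] (captured); then anchored at the end.
The match spans [16:28] → '24424e935k22'.

(16, 28)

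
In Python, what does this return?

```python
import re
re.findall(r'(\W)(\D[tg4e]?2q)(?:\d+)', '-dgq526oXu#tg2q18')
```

Pattern: a non-word character (captured); then a non-digit, then optionally one of [tg4e], then the literal '2q' (captured); then one or more of a digit (non-capturing group).
Scanning left to right: at [10:17] match '#tg2q18', groups = ('#', 'tg2q').
Multiple groups make `findall` return tuples — one 2-tuple for the one match.

[('#', 'tg2q')]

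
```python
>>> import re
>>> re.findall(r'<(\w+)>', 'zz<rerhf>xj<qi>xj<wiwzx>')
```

Matches: at [2:9] match '<rerhf>', group 1 = 'rerhf'; at [11:15] match '<qi>', group 1 = 'qi'; at [17:24] match '<wiwzx>', group 1 = 'wiwzx'.
With a single group, `findall` returns only what that group captured — 3 items.

['rerhf', 'qi', 'wiwzx']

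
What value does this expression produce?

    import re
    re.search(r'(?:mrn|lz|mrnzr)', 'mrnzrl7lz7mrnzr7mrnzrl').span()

(0, 3)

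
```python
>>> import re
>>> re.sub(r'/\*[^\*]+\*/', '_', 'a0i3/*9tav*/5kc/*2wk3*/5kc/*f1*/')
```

'a0i3_5kc_5kc_'

`sub` substitutes '_' at each match site.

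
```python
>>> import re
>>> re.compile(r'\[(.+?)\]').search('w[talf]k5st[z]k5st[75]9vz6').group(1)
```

Lazy quantifiers expand one character at a time until the remainder of the pattern can match.
Unlike `match`, `search` isn't anchored — it looks for the pattern anywhere in the string.
The match spans [1:7] → '[talf]'.
Captured: group 1 = 'talf'.

'talf'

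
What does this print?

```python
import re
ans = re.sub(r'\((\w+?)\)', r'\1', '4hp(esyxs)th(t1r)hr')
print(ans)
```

Matches: at [3:10] → '(esyxs)'; at [12:17] → '(t1r)'.
The replacement refers to a captured group, so each match is rewritten using its own captured text.

4hpesyxstht1rhr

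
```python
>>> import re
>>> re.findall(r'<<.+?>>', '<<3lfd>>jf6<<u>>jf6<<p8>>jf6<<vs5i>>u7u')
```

['<<3lfd>>', '<<u>>', '<<p8>>', '<<vs5i>>']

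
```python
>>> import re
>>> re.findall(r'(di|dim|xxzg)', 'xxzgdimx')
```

Branches in `(...|...)` are attempted left-to-right; the first branch that allows the whole pattern to succeed is taken.
With a single group, `findall` returns only what that group captured — 2 items.

['xxzg', 'di']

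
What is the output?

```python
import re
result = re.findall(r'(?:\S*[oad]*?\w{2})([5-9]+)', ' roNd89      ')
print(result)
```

This matches zero or more of a non-whitespace character, then zero or more of one of [oad] (lazy), then exactly 2 of a word character (non-capturing group); then one or more of a character in [5-9] (captured).
Matches: at [1:7] match 'roNd89', group 1 = '9'.
With a single group, `findall` returns only what that group captured — 1 item.

['9']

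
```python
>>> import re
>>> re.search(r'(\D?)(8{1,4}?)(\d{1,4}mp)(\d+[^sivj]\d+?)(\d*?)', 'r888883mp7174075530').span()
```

The match spans [0:19] → 'r888883mp7174075530'.

(0, 19)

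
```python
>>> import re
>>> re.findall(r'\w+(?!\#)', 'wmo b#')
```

['wmo']

A negative assertion filters positions out without eating any characters.
Scanning left to right: at [0:3] → 'wmo'.
Since nothing is captured, `findall` lists the 1 matched substring directly.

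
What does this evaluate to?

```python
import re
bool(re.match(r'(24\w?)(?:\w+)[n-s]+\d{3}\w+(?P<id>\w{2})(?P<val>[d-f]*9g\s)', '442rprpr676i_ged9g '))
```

False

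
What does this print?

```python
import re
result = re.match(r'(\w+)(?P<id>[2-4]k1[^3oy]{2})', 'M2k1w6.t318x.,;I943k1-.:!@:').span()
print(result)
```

(0, 6)

With `match`, the pattern is implicitly anchored at the beginning.
The match spans [0:6] → 'M2k1w6'.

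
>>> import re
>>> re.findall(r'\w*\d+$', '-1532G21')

['1532G21']

This matches zero or more of a word character; then one or more of a digit; then anchored at the end.
Scanning left to right: at [1:8] → '1532G21'.
Since nothing is captured, `findall` lists the 1 matched substring directly.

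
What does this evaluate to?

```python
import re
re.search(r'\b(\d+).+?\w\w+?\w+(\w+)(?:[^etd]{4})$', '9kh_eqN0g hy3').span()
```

Pattern: a word boundary (`\b`, zero-width); then one or more of a digit (captured); then one or more of any character (lazy); then a word character, then one or more of a word character (lazy), then one or more of a word character; then one or more of a word character (captured); then exactly 4 of any character except [etd] (non-capturing group); then anchored at the end.
The match spans [0:13] → '9kh_eqN0g hy3'.

(0, 13)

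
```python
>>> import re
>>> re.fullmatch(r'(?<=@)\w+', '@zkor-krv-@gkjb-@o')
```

None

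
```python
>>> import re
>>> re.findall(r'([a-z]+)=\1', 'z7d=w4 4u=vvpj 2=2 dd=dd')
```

['dd']

`\1` has to match the exact text group 1 already captured.
One capturing group, so `findall` returns just the captured substring from the one match — 1 in all.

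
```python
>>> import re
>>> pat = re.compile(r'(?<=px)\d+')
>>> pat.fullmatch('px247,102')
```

None

The positive lookaround only admits positions where the adjacent text matches; those characters stay outside the span.
For `fullmatch`, every character of the input must be accounted for by the pattern.
Here the string isn't matched end-to-end, so the call returns None.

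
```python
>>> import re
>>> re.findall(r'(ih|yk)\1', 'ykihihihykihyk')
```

['ih']

`\1` is not a pattern — it's the concrete string captured by group 1, re-applied verbatim.
Matches: at [2:6] match 'ihih', group 1 = 'ih'.
`findall` collects group 1 from the one match (1 total).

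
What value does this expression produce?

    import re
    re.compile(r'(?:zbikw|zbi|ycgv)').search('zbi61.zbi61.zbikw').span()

The match spans [0:3] → 'zbi'.

(0, 3)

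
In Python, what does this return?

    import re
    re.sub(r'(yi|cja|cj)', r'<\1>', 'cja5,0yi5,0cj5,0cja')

Alternation isn't longest-match — the leftmost alternative that fits at this position is chosen.
Matches: at [0:3] → 'cja'; at [6:8] → 'yi'; at [11:13] → 'cj'; at [16:19] → 'cja'.
Each match is replaced using the text its own group 1 captured.

'<cja>5,0<yi>5,0<cj>5,0<cja>'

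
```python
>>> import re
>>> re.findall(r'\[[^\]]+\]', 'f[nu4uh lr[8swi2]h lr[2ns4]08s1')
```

`findall` yields the raw match text (2 of them) because the pattern has no groups.

['[nu4uh lr[8swi2]', '[2ns4]']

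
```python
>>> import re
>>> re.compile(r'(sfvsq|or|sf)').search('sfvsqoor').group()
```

Alternation isn't longest-match — the leftmost alternative that fits at this position is chosen.
The match spans [0:5] → 'sfvsq'.

'sfvsq'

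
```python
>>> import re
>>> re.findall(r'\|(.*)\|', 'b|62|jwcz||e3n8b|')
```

`findall` collects group 1 from the one match (1 total).

['62|jwcz||e3n8b']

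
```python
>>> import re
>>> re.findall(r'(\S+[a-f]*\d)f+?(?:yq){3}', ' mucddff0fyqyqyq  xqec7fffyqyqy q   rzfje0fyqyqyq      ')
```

['mucddff0', 'rzfje0']

Pattern: one or more of a non-whitespace character, then zero or more of a character in [a-f], then a digit (captured); then one or more of a literal 'f' (lazy), then the literal 'yq' repeated 3 times.
Walking the string: at [1:16] match 'mucddff0fyqyqyq', group 1 = 'mucddff0'; at [36:49] match 'rzfje0fyqyqyq', group 1 = 'rzfje0'.
One capturing group, so `findall` returns just the captured substring from each match — 2 in all.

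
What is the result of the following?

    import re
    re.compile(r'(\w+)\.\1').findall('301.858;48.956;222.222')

After group 1 captures some text, `\1` only succeeds where that same text appears again.
Walking the string: at [15:22] match '222.222', group 1 = '222'.
`findall` collects group 1 from the one match (1 total).

['222']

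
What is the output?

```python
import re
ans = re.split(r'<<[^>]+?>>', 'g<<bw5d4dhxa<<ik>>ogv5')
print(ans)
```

Matches to split on: at [1:18] → '<<bw5d4dhxa<<ik>>'.
`split` removes every match and returns the 2 fragments in between.

['g', 'ogv5']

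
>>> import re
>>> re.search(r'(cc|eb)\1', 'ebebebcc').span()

The backreference `\1` re-matches whatever the first group consumed, character for character.
`search` walks the string left to right and returns the first match it finds.
The match spans [0:4] → 'ebeb'.
Captured: group 1 = 'eb'.

(0, 4)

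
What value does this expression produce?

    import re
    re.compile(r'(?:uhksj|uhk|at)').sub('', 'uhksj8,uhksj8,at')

'8,8,'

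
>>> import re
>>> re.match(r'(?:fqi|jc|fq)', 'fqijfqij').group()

'fqi'

The regex engine tests alternatives in the order written; an earlier branch that matches wins even if a later one would match more.
With `match`, the pattern is implicitly anchored at the beginning.
The match spans [0:3] → 'fqi'.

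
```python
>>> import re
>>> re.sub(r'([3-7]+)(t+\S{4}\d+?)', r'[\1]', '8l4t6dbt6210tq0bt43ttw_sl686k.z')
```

'8l[4]210tq0bt[43]86k.z'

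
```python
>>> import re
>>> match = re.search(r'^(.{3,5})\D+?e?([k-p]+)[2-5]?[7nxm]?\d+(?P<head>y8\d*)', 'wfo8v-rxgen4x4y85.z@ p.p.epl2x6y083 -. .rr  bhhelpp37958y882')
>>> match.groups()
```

('wfo8v', 'n', 'y85')

This matches anchored at the start of the string; then 3 to 5 of any character (captured); then one or more of a non-digit (lazy), then optionally the literal 'e'; then one or more of a character in [k-p] (captured); then optionally a character in [2-5], then optionally one of [7nxm], then one or more of a digit; then the literal 'y8', then zero or more of a digit (captured as 'head').
`re.search` scans for the first position where the pattern succeeds.
The match spans [0:17] → 'wfo8v-rxgen4x4y85'.
Captured: group 1 = 'wfo8v', group 2 = 'n', group 3 = 'y85'.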